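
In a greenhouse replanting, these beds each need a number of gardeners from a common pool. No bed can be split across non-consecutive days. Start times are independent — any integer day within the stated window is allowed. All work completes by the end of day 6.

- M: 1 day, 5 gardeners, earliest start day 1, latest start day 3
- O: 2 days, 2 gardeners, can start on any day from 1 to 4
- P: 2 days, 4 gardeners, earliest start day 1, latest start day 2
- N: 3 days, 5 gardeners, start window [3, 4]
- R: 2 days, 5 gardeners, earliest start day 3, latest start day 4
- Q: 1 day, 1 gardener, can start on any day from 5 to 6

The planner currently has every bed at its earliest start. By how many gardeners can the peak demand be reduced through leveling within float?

1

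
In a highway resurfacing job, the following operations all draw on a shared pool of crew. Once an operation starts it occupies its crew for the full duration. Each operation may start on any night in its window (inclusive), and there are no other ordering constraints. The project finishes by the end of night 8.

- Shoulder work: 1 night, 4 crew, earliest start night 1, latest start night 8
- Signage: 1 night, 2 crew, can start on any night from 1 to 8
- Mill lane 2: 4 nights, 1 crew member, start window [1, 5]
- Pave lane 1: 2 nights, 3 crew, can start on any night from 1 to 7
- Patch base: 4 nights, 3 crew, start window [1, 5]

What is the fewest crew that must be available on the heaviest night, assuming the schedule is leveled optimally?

Early-start (Shoulder work@1, Signage@1, Mill lane 2@1, Pave lane 1@1, Patch base@1) gives peak 13: n1:13  n2:7  n3:4  n4:4  n5:0  n6:0  n7:0  n8:0.
Shift Signage→2, Mill lane 2→2, Pave lane 1→3, Patch base→5.
Schedule Shoulder work@1, Signage@2, Mill lane 2@2, Pave lane 1@3, Patch base@5: n1:4  n2:3  n3:4  n4:4  n5:4  n6:3  n7:3  n8:3 — peak 4.
Total crew member-nights = 28 over 8 nights ⇒ peak ≥ ⌈28/8⌉ = 4, so 4 is optimal.

4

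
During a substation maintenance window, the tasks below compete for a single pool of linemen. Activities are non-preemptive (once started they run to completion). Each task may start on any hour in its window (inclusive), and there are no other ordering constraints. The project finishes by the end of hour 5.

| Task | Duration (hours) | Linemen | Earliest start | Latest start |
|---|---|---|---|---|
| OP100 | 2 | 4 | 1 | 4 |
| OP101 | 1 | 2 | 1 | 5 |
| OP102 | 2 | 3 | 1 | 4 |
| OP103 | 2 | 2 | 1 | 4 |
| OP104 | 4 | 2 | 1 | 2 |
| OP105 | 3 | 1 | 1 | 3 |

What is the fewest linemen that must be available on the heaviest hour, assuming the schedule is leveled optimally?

Early-start (OP100@1, OP101@1, OP102@1, OP103@1, OP104@1, OP105@1) gives peak 14: h1:14  h2:12  h3:3  h4:2  h5:0.
Shift OP102→3, OP103→4, OP104→2.
Schedule OP100@1, OP101@1, OP102@3, OP103@4, OP104@2, OP105@1: h1:7  h2:7  h3:6  h4:7  h5:4 — peak 7.
Total lineman-hours = 31 over 5 hours ⇒ peak ≥ ⌈31/5⌉ = 7, so 7 is optimal.

7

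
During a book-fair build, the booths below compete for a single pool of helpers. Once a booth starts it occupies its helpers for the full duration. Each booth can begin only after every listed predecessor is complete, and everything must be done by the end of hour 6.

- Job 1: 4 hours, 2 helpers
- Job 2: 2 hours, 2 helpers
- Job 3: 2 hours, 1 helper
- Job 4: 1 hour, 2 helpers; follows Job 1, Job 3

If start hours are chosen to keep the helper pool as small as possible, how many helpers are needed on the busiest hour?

4

Early-start (Job 1@1, Job 2@1, Job 3@1, Job 4@5) gives peak 5: h1:5  h2:5  h3:2  h4:2  h5:2  h6:0.
Shift Job 3→3.
Schedule Job 1@1, Job 2@1, Job 3@3, Job 4@5: h1:4  h2:4  h3:3  h4:3  h5:2  h6:0 — peak 4.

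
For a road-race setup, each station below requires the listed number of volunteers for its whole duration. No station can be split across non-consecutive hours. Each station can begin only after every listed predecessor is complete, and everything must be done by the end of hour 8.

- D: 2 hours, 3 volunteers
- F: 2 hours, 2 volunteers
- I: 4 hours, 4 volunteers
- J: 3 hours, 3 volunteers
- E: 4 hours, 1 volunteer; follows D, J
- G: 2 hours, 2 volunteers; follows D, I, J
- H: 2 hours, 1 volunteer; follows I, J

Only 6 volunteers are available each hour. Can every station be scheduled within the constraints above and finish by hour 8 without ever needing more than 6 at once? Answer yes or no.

The minimum achievable peak is 7; 6 < 7, so no feasible schedule stays within the cap.

no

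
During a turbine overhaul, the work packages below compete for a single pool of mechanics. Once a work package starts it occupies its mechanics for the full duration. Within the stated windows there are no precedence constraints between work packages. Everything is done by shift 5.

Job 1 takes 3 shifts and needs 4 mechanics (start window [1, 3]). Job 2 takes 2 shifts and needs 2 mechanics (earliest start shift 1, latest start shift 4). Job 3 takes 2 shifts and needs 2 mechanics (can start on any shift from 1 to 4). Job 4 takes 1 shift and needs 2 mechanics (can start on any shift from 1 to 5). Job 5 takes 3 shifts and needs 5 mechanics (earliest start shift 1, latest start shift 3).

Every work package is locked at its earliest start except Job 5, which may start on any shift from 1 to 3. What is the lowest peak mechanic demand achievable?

10

Job 5@1: s1:15  s2:13  s3:9  s4:0  s5:0 → peak 15
Job 5@2: s1:10  s2:13  s3:9  s4:5  s5:0 → peak 13
Job 5@3: s1:10  s2:8  s3:9  s4:5  s5:5 → peak 10
Best is Job 5@3, peak 10.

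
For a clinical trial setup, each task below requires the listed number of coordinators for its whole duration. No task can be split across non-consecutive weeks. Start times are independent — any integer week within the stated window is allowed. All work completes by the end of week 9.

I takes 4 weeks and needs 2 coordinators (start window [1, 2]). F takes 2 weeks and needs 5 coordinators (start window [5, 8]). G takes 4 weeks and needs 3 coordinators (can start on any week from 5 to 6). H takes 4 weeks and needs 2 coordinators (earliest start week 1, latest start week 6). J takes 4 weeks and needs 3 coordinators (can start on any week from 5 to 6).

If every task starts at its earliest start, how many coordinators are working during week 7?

6

At early start, week 7 has: G, J.
Demand: 3 + 3 = 6.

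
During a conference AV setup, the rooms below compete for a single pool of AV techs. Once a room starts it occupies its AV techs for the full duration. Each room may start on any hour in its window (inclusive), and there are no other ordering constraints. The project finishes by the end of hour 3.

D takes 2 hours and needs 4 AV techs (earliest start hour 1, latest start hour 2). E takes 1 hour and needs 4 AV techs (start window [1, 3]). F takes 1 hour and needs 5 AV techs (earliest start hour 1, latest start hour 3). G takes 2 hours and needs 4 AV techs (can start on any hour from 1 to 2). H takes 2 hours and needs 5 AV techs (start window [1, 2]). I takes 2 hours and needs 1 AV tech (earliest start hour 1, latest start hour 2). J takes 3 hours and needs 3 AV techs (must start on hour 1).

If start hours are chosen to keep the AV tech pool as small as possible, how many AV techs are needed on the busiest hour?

17

Early-start (D@1, E@1, F@1, G@1, H@1, I@1, J@1) gives peak 26: h1:26  h2:17  h3:3.
Shift G→2, H→2.
Schedule D@1, E@1, F@1, G@2, H@2, I@1, J@1: h1:17  h2:17  h3:12 — peak 17.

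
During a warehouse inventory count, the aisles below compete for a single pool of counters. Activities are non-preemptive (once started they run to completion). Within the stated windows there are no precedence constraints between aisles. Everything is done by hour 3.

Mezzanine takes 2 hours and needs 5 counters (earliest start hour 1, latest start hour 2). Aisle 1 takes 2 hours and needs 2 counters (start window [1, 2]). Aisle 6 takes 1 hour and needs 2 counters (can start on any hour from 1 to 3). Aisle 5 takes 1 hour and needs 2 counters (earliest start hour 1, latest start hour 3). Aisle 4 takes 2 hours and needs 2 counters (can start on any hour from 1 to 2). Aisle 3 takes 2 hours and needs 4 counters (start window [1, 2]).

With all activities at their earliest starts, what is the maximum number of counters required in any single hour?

Early-start schedule: Mezzanine@1, Aisle 1@1, Aisle 6@1, Aisle 5@1, Aisle 4@1, Aisle 3@1.
Load per hour: hour 1: 17, hour 2: 13, hour 3: 0.
Peak is 17.

17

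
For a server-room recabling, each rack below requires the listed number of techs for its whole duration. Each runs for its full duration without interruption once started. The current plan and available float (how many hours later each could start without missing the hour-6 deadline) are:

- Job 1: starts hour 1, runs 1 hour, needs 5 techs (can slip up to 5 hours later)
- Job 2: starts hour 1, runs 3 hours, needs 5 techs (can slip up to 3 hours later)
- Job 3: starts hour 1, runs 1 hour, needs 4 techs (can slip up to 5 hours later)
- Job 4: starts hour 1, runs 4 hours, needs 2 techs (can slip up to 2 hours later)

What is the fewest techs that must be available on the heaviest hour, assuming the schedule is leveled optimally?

Early-start (Job 1@1, Job 2@1, Job 3@1, Job 4@1) gives peak 16: h1:16  h2:7  h3:7  h4:2  h5:0  h6:0.
Shift Job 2→2, Job 3→5.
Schedule Job 1@1, Job 2@2, Job 3@5, Job 4@1: h1:7  h2:7  h3:7  h4:7  h5:4  h6:0 — peak 7.

7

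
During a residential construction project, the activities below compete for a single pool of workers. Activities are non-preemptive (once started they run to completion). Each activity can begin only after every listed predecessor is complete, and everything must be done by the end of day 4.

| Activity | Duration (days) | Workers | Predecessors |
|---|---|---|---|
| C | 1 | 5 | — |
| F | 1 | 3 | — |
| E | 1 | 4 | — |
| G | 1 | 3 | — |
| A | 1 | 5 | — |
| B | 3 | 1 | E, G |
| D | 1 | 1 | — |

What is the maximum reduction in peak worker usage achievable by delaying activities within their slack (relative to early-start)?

14

Early-start peak: d1:21  d2:1  d3:1  d4:1 ⇒ 21.
Leveled (C@2, F@3, E@1, G@1, A@4, B@2, D@2): d1:7  d2:7  d3:4  d4:6 ⇒ 7.
Reduction 21 − 7 = 14.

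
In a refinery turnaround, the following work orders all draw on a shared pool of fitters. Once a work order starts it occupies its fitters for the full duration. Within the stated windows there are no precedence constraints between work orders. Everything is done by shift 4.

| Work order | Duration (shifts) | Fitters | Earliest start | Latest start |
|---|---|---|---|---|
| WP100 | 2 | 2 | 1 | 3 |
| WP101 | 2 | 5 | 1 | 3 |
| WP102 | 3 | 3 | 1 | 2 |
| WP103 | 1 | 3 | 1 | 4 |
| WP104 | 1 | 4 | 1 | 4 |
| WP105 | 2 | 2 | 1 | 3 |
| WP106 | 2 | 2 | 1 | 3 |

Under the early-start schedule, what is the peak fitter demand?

21

Early-start schedule: WP100@1, WP101@1, WP102@1, WP103@1, WP104@1, WP105@1, WP106@1.
Load per shift: shift 1: 21, shift 2: 14, shift 3: 3, shift 4: 0.
Peak is 21.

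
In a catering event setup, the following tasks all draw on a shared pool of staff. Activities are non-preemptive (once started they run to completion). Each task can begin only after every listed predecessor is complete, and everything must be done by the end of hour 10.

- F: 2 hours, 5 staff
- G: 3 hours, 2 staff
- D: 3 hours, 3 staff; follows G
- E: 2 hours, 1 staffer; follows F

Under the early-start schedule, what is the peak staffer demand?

Early-start schedule: F@1, G@1, D@4, E@3.
Load per hour: hour 1: 7, hour 2: 7, hour 3: 3, hour 4: 4, hour 5: 3, hour 6: 3, hour 7: 0, hour 8: 0, hour 9: 0, hour 10: 0.
Peak is 7.

7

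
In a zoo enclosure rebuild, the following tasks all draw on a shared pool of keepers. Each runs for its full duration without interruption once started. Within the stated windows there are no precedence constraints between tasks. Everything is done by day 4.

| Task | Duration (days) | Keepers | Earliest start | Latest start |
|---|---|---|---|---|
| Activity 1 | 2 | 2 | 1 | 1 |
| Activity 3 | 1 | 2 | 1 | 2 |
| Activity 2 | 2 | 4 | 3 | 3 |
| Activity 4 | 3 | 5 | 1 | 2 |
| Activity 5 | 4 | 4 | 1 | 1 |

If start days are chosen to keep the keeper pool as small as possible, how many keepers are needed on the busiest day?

13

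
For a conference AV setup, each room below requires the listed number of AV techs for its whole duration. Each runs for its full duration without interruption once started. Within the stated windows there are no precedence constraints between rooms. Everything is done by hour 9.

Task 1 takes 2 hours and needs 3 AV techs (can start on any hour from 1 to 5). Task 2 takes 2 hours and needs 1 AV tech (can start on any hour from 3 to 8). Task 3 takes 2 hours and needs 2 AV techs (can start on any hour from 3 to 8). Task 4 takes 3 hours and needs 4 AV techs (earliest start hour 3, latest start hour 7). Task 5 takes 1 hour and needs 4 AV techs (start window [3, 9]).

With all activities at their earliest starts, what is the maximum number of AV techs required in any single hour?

Early-start schedule: Task 1@1, Task 2@3, Task 3@3, Task 4@3, Task 5@3.
Load per hour: hour 1: 3, hour 2: 3, hour 3: 11, hour 4: 7, hour 5: 4, hour 6: 0, hour 7: 0, hour 8: 0, hour 9: 0.
Peak is 11.

11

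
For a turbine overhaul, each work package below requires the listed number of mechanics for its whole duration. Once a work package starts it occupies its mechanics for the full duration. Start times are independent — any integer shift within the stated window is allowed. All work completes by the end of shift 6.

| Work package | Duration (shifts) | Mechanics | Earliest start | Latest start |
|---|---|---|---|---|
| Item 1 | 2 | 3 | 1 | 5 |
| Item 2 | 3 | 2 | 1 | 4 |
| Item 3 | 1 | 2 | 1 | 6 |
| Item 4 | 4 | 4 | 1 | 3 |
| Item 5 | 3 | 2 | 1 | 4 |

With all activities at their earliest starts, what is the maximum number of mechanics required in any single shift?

13

Early-start schedule: Item 1@1, Item 2@1, Item 3@1, Item 4@1, Item 5@1.
Load per shift: shift 1: 13, shift 2: 11, shift 3: 8, shift 4: 4, shift 5: 0, shift 6: 0.
Peak is 13.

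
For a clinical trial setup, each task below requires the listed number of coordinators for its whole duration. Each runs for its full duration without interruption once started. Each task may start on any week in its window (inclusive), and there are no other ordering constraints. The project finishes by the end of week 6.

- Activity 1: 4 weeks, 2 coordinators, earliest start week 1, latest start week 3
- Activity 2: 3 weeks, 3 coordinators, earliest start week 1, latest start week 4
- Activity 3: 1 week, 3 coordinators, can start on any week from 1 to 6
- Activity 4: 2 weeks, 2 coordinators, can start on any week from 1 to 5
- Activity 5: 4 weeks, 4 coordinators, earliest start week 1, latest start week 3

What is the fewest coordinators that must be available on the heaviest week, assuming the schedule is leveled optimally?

Early-start (Activity 1@1, Activity 2@1, Activity 3@1, Activity 4@1, Activity 5@1) gives peak 14: w1:14  w2:11  w3:9  w4:6  w5:0  w6:0.
Shift Activity 4→4, Activity 5→2.
Schedule Activity 1@1, Activity 2@1, Activity 3@1, Activity 4@4, Activity 5@2: w1:8  w2:9  w3:9  w4:8  w5:6  w6:0 — peak 9.

9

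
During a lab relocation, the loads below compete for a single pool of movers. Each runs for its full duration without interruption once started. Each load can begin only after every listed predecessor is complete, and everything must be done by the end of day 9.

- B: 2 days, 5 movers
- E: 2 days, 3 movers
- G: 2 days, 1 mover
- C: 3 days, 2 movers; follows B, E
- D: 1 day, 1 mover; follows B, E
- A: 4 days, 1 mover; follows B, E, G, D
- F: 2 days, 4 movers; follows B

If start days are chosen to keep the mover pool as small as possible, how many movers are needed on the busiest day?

Early-start (B@1, E@1, G@1, C@3, D@3, A@4, F@3) gives peak 9: d1:9  d2:9  d3:7  d4:7  d5:3  d6:1  d7:1  d8:0  d9:0.
Shift E→3, G→3, C→5, D→5, A→6, F→8.
Schedule B@1, E@3, G@3, C@5, D@5, A@6, F@8: d1:5  d2:5  d3:4  d4:4  d5:3  d6:3  d7:3  d8:5  d9:5 — peak 5.
Total mover-days = 37 over 9 days ⇒ peak ≥ ⌈37/9⌉ = 5, so 5 is optimal.

5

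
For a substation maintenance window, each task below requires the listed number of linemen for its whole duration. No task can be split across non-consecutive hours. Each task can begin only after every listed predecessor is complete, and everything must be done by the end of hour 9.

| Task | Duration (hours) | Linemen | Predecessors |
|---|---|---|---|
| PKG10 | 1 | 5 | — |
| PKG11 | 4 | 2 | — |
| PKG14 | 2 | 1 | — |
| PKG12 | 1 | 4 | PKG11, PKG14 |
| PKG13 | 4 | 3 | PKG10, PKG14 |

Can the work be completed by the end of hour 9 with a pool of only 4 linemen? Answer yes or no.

The minimum achievable peak is 5; 4 < 5, so no feasible schedule stays within the cap.

no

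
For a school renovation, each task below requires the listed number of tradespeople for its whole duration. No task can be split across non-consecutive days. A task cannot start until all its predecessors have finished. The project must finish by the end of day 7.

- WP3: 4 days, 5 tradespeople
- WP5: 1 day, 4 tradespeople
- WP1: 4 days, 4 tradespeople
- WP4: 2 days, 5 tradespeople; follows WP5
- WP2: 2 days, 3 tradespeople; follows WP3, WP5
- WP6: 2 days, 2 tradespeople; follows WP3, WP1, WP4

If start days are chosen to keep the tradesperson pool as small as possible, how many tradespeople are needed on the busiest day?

14

Schedule WP3@1, WP5@1, WP1@1, WP4@2, WP2@5, WP6@5: d1:13  d2:14  d3:14  d4:9  d5:5  d6:5  d7:0 — peak 14.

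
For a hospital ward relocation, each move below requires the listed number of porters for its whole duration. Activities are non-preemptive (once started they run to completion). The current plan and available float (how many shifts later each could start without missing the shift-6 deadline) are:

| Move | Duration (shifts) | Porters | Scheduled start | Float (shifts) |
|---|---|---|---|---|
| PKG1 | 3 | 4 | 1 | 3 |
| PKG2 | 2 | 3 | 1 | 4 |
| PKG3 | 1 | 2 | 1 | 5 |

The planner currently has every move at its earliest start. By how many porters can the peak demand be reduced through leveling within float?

5

Early-start peak: s1:9  s2:7  s3:4  s4:0  s5:0  s6:0 ⇒ 9.
Leveled (PKG1@1, PKG2@4, PKG3@6): s1:4  s2:4  s3:4  s4:3  s5:3  s6:2 ⇒ 4.
Reduction 9 − 4 = 5.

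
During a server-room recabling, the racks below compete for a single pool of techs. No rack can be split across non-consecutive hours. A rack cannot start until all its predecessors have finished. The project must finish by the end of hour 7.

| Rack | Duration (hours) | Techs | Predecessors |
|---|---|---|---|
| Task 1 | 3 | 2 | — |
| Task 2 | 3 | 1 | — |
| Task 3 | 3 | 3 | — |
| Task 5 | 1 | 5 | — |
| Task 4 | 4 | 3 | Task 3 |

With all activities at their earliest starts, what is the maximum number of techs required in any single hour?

Early-start schedule: Task 1@1, Task 2@1, Task 3@1, Task 5@1, Task 4@4.
Load per hour: hour 1: 11, hour 2: 6, hour 3: 6, hour 4: 3, hour 5: 3, hour 6: 3, hour 7: 3.
Peak is 11.

11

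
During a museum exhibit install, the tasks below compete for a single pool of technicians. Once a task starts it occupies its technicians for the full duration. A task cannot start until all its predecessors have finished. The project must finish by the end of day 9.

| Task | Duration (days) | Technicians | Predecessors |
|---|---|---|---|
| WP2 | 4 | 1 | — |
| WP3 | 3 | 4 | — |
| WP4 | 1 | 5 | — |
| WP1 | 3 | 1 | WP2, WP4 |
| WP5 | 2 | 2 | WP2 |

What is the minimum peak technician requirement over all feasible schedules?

Early-start (WP2@1, WP3@1, WP4@1, WP1@5, WP5@5) gives peak 10: d1:10  d2:5  d3:5  d4:1  d5:3  d6:3  d7:1  d8:0  d9:0.
Shift WP4→5, WP1→6, WP5→6.
Schedule WP2@1, WP3@1, WP4@5, WP1@6, WP5@6: d1:5  d2:5  d3:5  d4:1  d5:5  d6:3  d7:3  d8:1  d9:0 — peak 5.

5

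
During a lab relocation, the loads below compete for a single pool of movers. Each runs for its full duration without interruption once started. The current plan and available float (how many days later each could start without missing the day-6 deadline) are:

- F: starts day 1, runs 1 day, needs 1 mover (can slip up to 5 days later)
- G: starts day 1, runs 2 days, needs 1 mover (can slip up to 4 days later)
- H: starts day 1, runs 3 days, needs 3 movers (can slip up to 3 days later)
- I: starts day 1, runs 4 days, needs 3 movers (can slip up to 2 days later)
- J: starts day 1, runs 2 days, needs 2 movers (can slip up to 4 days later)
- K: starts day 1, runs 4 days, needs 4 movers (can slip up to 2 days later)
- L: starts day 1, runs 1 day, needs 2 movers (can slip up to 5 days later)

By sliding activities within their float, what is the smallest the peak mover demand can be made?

Early-start (F@1, G@1, H@1, I@1, J@1, K@1, L@1) gives peak 16: d1:16  d2:13  d3:10  d4:7  d5:0  d6:0.
Shift K→3, L→4.
Schedule F@1, G@1, H@1, I@1, J@1, K@3, L@4: d1:10  d2:9  d3:10  d4:9  d5:4  d6:4 — peak 10.

10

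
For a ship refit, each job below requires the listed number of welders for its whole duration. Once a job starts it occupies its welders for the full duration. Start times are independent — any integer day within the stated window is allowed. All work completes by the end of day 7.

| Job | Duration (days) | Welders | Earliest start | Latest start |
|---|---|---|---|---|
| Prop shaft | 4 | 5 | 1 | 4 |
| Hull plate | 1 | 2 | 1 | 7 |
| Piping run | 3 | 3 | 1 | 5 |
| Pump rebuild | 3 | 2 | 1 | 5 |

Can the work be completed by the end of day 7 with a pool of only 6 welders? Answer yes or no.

The minimum achievable peak is 7; 6 < 7, so no feasible schedule stays within the cap.

no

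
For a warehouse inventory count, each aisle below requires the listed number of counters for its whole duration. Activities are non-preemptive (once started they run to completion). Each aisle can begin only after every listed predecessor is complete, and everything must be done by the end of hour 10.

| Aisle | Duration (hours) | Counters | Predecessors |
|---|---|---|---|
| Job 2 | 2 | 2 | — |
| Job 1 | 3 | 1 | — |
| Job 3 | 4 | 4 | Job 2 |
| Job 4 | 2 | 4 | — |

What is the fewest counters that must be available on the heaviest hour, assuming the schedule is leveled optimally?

Early-start (Job 2@1, Job 1@1, Job 3@3, Job 4@1) gives peak 7: h1:7  h2:7  h3:5  h4:4  h5:4  h6:4  h7:0  h8:0  h9:0  h10:0.
Shift Job 3→4, Job 4→8.
Schedule Job 2@1, Job 1@1, Job 3@4, Job 4@8: h1:3  h2:3  h3:1  h4:4  h5:4  h6:4  h7:4  h8:4  h9:4  h10:0 — peak 4.
Total counter-hours = 31 over 10 hours ⇒ peak ≥ ⌈31/10⌉ = 4, so 4 is optimal.

4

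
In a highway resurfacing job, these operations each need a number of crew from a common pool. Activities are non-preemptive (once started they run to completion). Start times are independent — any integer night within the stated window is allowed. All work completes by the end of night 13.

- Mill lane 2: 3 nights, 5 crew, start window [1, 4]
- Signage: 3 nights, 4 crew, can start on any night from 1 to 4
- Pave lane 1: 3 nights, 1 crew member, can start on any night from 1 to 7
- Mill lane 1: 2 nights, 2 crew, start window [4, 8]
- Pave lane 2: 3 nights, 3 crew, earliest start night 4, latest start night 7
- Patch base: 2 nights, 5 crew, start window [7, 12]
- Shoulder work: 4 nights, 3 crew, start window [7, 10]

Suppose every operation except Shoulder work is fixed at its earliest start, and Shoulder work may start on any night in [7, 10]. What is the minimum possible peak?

10

Shoulder work@7: n1:10  n2:10  n3:10  n4:5  n5:5  n6:3  n7:8  n8:8  n9:3  n10:3  n11:0  n12:0  n13:0 → peak 10
Shoulder work@8: n1:10  n2:10  n3:10  n4:5  n5:5  n6:3  n7:5  n8:8  n9:3  n10:3  n11:3  n12:0  n13:0 → peak 10
Shoulder work@9: n1:10  n2:10  n3:10  n4:5  n5:5  n6:3  n7:5  n8:5  n9:3  n10:3  n11:3  n12:3  n13:0 → peak 10
Shoulder work@10: n1:10  n2:10  n3:10  n4:5  n5:5  n6:3  n7:5  n8:5  n9:0  n10:3  n11:3  n12:3  n13:3 → peak 10
Best is Shoulder work@7, peak 10.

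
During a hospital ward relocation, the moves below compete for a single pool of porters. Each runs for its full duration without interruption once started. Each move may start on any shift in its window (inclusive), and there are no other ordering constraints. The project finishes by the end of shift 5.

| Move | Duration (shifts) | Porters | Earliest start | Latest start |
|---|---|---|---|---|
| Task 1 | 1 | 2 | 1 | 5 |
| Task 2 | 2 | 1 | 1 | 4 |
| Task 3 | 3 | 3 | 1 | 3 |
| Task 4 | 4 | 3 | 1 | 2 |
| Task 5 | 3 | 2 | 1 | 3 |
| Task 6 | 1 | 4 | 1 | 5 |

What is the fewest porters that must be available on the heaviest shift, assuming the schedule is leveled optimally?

Early-start (Task 1@1, Task 2@1, Task 3@1, Task 4@1, Task 5@1, Task 6@1) gives peak 15: s1:15  s2:9  s3:8  s4:3  s5:0.
Shift Task 3→2, Task 5→3, Task 6→5.
Schedule Task 1@1, Task 2@1, Task 3@2, Task 4@1, Task 5@3, Task 6@5: s1:6  s2:7  s3:8  s4:8  s5:6 — peak 8.

8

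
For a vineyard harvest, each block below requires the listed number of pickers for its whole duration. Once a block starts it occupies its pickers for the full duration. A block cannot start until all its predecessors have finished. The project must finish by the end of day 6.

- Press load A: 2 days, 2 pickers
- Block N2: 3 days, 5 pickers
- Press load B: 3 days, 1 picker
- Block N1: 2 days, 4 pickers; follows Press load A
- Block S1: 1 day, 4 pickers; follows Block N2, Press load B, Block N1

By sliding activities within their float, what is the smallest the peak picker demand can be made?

7

Early-start (Press load A@1, Block N2@1, Press load B@1, Block N1@3, Block S1@5) gives peak 10: d1:8  d2:8  d3:10  d4:4  d5:4  d6:0.
Shift Press load B→3, Block N1→4, Block S1→6.
Schedule Press load A@1, Block N2@1, Press load B@3, Block N1@4, Block S1@6: d1:7  d2:7  d3:6  d4:5  d5:5  d6:4 — peak 7.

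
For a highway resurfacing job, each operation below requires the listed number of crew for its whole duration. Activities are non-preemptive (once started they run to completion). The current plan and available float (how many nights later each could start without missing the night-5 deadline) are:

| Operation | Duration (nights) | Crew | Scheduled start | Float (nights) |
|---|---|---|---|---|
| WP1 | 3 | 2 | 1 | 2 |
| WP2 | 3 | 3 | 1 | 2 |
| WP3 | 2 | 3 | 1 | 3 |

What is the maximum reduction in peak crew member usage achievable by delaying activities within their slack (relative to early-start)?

Early-start peak: n1:8  n2:8  n3:5  n4:0  n5:0 ⇒ 8.
Leveled (WP1@1, WP2@1, WP3@4): n1:5  n2:5  n3:5  n4:3  n5:3 ⇒ 5.
Reduction 8 − 5 = 3.

3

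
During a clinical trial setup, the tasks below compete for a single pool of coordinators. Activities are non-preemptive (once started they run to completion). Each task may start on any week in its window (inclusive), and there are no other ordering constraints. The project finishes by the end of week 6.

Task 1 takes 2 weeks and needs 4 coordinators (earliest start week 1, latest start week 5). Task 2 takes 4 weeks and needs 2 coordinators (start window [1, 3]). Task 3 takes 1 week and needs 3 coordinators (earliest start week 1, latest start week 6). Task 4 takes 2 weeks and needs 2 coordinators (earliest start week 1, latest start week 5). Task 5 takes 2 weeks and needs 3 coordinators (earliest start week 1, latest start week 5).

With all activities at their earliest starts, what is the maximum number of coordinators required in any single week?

14

Early-start schedule: Task 1@1, Task 2@1, Task 3@1, Task 4@1, Task 5@1.
Load per week: week 1: 14, week 2: 11, week 3: 2, week 4: 2, week 5: 0, week 6: 0.
Peak is 14.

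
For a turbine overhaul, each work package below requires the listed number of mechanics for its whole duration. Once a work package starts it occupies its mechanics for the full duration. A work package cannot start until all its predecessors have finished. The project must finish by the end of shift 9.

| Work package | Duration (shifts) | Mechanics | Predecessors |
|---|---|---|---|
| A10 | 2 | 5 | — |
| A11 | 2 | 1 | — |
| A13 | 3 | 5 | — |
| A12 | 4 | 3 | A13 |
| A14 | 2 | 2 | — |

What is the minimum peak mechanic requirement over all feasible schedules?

Early-start (A10@1, A11@1, A13@1, A12@4, A14@1) gives peak 13: s1:13  s2:13  s3:5  s4:3  s5:3  s6:3  s7:3  s8:0  s9:0.
Shift A11→6, A13→3, A12→6, A14→8.
Schedule A10@1, A11@6, A13@3, A12@6, A14@8: s1:5  s2:5  s3:5  s4:5  s5:5  s6:4  s7:4  s8:5  s9:5 — peak 5.
Total mechanic-shifts = 43 over 9 shifts ⇒ peak ≥ ⌈43/9⌉ = 5, so 5 is optimal.

5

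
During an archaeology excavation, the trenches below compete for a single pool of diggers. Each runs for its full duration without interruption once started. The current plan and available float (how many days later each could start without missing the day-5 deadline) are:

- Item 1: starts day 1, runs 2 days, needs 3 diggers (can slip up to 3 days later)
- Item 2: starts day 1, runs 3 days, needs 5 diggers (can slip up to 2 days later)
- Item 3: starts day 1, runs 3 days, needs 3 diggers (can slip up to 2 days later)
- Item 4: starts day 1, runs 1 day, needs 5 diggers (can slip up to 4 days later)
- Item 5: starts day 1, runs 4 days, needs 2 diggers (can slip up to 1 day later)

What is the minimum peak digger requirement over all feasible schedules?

10

Early-start (Item 1@1, Item 2@1, Item 3@1, Item 4@1, Item 5@1) gives peak 18: d1:18  d2:13  d3:10  d4:2  d5:0.
Shift Item 3→3, Item 4→4.
Schedule Item 1@1, Item 2@1, Item 3@3, Item 4@4, Item 5@1: d1:10  d2:10  d3:10  d4:10  d5:3 — peak 10.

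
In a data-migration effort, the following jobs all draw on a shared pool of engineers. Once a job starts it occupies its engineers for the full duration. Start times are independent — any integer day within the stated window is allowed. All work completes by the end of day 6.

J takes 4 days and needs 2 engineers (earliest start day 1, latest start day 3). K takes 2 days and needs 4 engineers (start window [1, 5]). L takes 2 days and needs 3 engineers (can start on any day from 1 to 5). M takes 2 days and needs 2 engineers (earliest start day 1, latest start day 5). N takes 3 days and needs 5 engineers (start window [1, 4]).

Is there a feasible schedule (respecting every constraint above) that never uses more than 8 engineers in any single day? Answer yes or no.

Schedule J@1, K@1, L@5, M@1, N@3: d1:8  d2:8  d3:7  d4:7  d5:8  d6:3 — peak 8 ≤ 8.

yes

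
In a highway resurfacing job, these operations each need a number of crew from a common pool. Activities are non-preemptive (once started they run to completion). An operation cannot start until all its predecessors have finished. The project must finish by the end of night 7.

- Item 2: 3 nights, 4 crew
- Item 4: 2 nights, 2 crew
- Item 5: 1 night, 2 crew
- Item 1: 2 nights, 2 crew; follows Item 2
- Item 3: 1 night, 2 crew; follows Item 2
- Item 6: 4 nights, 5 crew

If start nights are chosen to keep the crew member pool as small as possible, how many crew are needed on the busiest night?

7

Early-start (Item 2@1, Item 4@1, Item 5@1, Item 1@4, Item 3@4, Item 6@1) gives peak 13: n1:13  n2:11  n3:9  n4:9  n5:2  n6:0  n7:0.
Shift Item 5→3, Item 3→6, Item 6→4.
Schedule Item 2@1, Item 4@1, Item 5@3, Item 1@4, Item 3@6, Item 6@4: n1:6  n2:6  n3:6  n4:7  n5:7  n6:7  n7:5 — peak 7.
Total crew member-nights = 44 over 7 nights ⇒ peak ≥ ⌈44/7⌉ = 7, so 7 is optimal.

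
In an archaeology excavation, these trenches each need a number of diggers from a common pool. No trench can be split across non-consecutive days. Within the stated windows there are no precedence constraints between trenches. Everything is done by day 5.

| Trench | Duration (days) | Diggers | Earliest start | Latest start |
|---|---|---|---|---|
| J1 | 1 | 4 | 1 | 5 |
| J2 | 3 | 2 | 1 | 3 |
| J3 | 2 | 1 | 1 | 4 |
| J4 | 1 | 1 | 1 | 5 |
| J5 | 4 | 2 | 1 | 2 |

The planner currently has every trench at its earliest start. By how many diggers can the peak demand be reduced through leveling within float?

Early-start peak: d1:10  d2:5  d3:4  d4:2  d5:0 ⇒ 10.
Leveled (J1@1, J2@2, J3@1, J4@3, J5@2): d1:5  d2:5  d3:5  d4:4  d5:2 ⇒ 5.
Reduction 10 − 5 = 5.

5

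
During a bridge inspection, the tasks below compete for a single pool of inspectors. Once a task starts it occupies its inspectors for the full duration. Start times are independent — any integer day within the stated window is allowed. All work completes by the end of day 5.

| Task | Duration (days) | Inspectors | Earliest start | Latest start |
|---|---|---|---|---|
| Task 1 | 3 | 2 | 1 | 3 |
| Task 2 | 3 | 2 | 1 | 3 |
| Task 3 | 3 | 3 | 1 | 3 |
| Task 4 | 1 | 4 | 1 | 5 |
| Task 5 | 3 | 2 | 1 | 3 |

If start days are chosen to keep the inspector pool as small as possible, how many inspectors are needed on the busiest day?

Early-start (Task 1@1, Task 2@1, Task 3@1, Task 4@1, Task 5@1) gives peak 13: d1:13  d2:9  d3:9  d4:0  d5:0.
Shift Task 4→4.
Schedule Task 1@1, Task 2@1, Task 3@1, Task 4@4, Task 5@1: d1:9  d2:9  d3:9  d4:4  d5:0 — peak 9.

9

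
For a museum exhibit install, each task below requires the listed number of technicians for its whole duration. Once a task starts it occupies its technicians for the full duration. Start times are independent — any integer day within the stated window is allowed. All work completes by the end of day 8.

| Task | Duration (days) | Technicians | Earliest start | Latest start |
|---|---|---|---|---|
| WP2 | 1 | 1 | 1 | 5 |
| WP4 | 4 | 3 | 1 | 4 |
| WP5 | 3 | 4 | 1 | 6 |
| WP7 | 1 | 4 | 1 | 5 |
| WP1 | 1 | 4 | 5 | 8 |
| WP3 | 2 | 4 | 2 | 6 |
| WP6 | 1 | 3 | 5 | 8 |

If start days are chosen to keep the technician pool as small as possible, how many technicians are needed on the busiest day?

Early-start (WP2@1, WP4@1, WP5@1, WP7@1, WP1@5, WP3@2, WP6@5) gives peak 12: d1:12  d2:11  d3:11  d4:3  d5:7  d6:0  d7:0  d8:0.
Shift WP5→2, WP7→5, WP1→8, WP3→6.
Schedule WP2@1, WP4@1, WP5@2, WP7@5, WP1@8, WP3@6, WP6@5: d1:4  d2:7  d3:7  d4:7  d5:7  d6:4  d7:4  d8:4 — peak 7.

7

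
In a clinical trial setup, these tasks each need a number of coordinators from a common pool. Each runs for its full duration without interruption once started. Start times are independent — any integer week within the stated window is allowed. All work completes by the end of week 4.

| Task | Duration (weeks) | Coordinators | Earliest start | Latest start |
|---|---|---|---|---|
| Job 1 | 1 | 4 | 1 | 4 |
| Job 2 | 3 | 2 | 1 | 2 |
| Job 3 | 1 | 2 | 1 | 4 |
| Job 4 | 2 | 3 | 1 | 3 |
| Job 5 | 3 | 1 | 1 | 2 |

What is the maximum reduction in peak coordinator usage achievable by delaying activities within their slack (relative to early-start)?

6

Early-start peak: w1:12  w2:6  w3:3  w4:0 ⇒ 12.
Leveled (Job 1@1, Job 2@1, Job 3@2, Job 4@3, Job 5@2): w1:6  w2:5  w3:6  w4:4 ⇒ 6.
Reduction 12 − 6 = 6.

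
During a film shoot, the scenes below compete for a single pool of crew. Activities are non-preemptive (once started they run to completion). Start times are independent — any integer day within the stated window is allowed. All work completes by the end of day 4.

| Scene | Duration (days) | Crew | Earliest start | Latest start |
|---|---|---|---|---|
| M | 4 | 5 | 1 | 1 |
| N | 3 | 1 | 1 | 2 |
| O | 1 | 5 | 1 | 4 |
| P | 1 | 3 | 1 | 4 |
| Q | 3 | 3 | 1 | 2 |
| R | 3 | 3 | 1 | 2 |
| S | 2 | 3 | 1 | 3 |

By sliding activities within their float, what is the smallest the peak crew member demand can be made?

15

Early-start (M@1, N@1, O@1, P@1, Q@1, R@1, S@1) gives peak 23: d1:23  d2:15  d3:12  d4:5.
Shift Q→2, R→2, S→2.
Schedule M@1, N@1, O@1, P@1, Q@2, R@2, S@2: d1:14  d2:15  d3:15  d4:11 — peak 15.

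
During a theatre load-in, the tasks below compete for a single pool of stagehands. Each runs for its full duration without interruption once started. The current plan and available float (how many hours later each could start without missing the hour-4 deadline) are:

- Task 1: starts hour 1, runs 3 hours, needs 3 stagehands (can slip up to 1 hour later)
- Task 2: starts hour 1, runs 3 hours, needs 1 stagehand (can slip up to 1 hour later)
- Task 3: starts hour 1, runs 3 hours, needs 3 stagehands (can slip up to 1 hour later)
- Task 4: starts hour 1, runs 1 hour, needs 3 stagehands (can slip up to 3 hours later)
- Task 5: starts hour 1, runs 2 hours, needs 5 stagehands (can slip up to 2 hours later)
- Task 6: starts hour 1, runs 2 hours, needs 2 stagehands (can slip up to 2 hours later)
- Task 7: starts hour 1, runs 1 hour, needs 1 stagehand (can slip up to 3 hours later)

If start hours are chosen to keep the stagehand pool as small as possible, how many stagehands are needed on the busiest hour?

12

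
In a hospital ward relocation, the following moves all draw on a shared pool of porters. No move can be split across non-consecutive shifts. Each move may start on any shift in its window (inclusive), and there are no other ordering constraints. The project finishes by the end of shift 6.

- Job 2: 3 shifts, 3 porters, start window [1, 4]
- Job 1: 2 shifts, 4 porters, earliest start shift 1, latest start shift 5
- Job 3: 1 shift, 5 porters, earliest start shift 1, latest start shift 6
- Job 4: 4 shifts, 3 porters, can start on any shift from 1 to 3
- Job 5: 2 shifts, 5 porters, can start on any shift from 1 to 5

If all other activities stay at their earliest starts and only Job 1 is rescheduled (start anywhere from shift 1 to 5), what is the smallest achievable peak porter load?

16

Job 1@1: s1:20  s2:15  s3:6  s4:3  s5:0  s6:0 → peak 20
Job 1@2: s1:16  s2:15  s3:10  s4:3  s5:0  s6:0 → peak 16
Job 1@3: s1:16  s2:11  s3:10  s4:7  s5:0  s6:0 → peak 16
Job 1@4: s1:16  s2:11  s3:6  s4:7  s5:4  s6:0 → peak 16
Job 1@5: s1:16  s2:11  s3:6  s4:3  s5:4  s6:4 → peak 16
Best is Job 1@2, peak 16.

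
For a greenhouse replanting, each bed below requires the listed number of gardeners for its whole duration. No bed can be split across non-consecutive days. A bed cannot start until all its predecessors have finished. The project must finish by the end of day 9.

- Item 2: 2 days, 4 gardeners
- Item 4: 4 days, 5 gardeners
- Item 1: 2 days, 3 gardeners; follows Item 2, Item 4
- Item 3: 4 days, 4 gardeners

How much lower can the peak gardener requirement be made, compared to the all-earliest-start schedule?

5

Early-start peak: d1:13  d2:13  d3:9  d4:9  d5:3  d6:3  d7:0  d8:0  d9:0 ⇒ 13.
Leveled (Item 2@5, Item 4@1, Item 1@7, Item 3@5): d1:5  d2:5  d3:5  d4:5  d5:8  d6:8  d7:7  d8:7  d9:0 ⇒ 8.
Reduction 13 − 8 = 5.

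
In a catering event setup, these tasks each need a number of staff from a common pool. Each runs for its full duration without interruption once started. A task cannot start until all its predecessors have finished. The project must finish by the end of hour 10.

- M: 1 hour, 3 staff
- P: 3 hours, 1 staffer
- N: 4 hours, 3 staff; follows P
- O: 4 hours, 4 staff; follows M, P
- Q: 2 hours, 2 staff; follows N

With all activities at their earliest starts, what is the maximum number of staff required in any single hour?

7

Early-start schedule: M@1, P@1, N@4, O@4, Q@8.
Load per hour: hour 1: 4, hour 2: 1, hour 3: 1, hour 4: 7, hour 5: 7, hour 6: 7, hour 7: 7, hour 8: 2, hour 9: 2, hour 10: 0.
Peak is 7.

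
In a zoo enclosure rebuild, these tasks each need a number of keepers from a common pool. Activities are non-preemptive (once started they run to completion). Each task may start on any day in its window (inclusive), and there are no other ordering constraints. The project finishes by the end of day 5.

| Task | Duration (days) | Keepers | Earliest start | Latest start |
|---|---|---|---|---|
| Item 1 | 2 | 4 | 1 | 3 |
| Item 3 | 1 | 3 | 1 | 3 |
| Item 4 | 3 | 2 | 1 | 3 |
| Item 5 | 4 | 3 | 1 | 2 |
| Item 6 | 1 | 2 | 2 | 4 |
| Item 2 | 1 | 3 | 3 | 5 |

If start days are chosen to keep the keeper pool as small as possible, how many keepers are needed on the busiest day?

8

Early-start (Item 1@1, Item 3@1, Item 4@1, Item 5@1, Item 6@2, Item 2@3) gives peak 12: d1:12  d2:11  d3:8  d4:3  d5:0.
Shift Item 4→3, Item 5→2, Item 6→3, Item 2→4.
Schedule Item 1@1, Item 3@1, Item 4@3, Item 5@2, Item 6@3, Item 2@4: d1:7  d2:7  d3:7  d4:8  d5:5 — peak 8.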